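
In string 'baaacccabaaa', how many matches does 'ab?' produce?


Pattern 'ab?' matches 'a' optionally followed by 'b'.
String: 'baaacccabaaa'
Scanning left to right for 'a' then checking next char:
  Match 1: 'a' (a not followed by b)
  Match 2: 'a' (a not followed by b)
  Match 3: 'a' (a not followed by b)
  Match 4: 'ab' (a followed by b)
  Match 5: 'a' (a not followed by b)
  Match 6: 'a' (a not followed by b)
  Match 7: 'a' (a not followed by b)
Total matches: 7

7


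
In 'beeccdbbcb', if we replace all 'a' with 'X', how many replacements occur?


re.sub('a', 'X', text) replaces every occurrence of 'a' with 'X'.
Text: 'beeccdbbcb'
Scanning for 'a':
Total replacements: 0

0


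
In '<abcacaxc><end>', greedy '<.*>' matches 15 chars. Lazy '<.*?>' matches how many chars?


Greedy '<.*>' tries to match as MUCH as possible.
Lazy '<.*?>' tries to match as LITTLE as possible.

String: '<abcacaxc><end>'
Greedy '<.*>' starts at first '<' and extends to the LAST '>': '<abcacaxc><end>' (15 chars)
Lazy '<.*?>' starts at first '<' and stops at the FIRST '>': '<abcacaxc>' (10 chars)

10


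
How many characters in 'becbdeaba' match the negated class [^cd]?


Negated class [^cd] matches any char NOT in {c, d}
Scanning 'becbdeaba':
  pos 0: 'b' -> MATCH
  pos 1: 'e' -> MATCH
  pos 2: 'c' -> no (excluded)
  pos 3: 'b' -> MATCH
  pos 4: 'd' -> no (excluded)
  pos 5: 'e' -> MATCH
  pos 6: 'a' -> MATCH
  pos 7: 'b' -> MATCH
  pos 8: 'a' -> MATCH
Total matches: 7

7


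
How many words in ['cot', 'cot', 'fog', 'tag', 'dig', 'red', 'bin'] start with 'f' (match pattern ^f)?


Pattern ^f anchors to start of word. Check which words begin with 'f':
  'cot' -> no
  'cot' -> no
  'fog' -> MATCH (starts with 'f')
  'tag' -> no
  'dig' -> no
  'red' -> no
  'bin' -> no
Matching words: ['fog']
Count: 1

1


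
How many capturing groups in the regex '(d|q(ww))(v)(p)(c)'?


To count capturing groups, count each '(' that starts a group.
Pattern: '(d|q(ww))(v)(p)(c)'
Walking through the pattern:
  Position 0: '(' -> group #1
  Position 4: '(' -> group #2
  Position 9: '(' -> group #3
  Position 12: '(' -> group #4
  Position 15: '(' -> group #5
Total capturing groups: 5

5


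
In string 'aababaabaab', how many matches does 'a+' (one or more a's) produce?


Pattern 'a+' matches one or more consecutive a's.
String: 'aababaabaab'
Scanning for runs of a:
  Match 1: 'aa' (length 2)
  Match 2: 'a' (length 1)
  Match 3: 'aa' (length 2)
  Match 4: 'aa' (length 2)
Total matches: 4

4


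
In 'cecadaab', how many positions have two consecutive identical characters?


Looking for consecutive identical characters in 'cecadaab':
  pos 0-1: 'c' vs 'e' -> different
  pos 1-2: 'e' vs 'c' -> different
  pos 2-3: 'c' vs 'a' -> different
  pos 3-4: 'a' vs 'd' -> different
  pos 4-5: 'd' vs 'a' -> different
  pos 5-6: 'a' vs 'a' -> MATCH ('aa')
  pos 6-7: 'a' vs 'b' -> different
Consecutive identical pairs: ['aa']
Count: 1

1


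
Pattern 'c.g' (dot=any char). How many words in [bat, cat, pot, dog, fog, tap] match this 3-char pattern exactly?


Pattern 'c.g' means: starts with 'c', any single char, ends with 'g'.
Checking each word (must be exactly 3 chars):
  'bat' (len=3): no
  'cat' (len=3): no
  'pot' (len=3): no
  'dog' (len=3): no
  'fog' (len=3): no
  'tap' (len=3): no
Matching words: []
Total: 0

0


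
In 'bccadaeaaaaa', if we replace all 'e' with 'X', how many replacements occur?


re.sub('e', 'X', text) replaces every occurrence of 'e' with 'X'.
Text: 'bccadaeaaaaa'
Scanning for 'e':
  pos 6: 'e' -> replacement #1
Total replacements: 1

1


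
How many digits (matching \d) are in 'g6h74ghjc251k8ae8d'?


\d matches any digit 0-9.
Scanning 'g6h74ghjc251k8ae8d':
  pos 1: '6' -> DIGIT
  pos 3: '7' -> DIGIT
  pos 4: '4' -> DIGIT
  pos 9: '2' -> DIGIT
  pos 10: '5' -> DIGIT
  pos 11: '1' -> DIGIT
  pos 13: '8' -> DIGIT
  pos 16: '8' -> DIGIT
Digits found: ['6', '7', '4', '2', '5', '1', '8', '8']
Total: 8

8


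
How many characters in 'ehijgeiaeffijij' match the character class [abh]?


Character class [abh] matches any of: {a, b, h}
Scanning string 'ehijgeiaeffijij' character by character:
  pos 0: 'e' -> no
  pos 1: 'h' -> MATCH
  pos 2: 'i' -> no
  pos 3: 'j' -> no
  pos 4: 'g' -> no
  pos 5: 'e' -> no
  pos 6: 'i' -> no
  pos 7: 'a' -> MATCH
  pos 8: 'e' -> no
  pos 9: 'f' -> no
  pos 10: 'f' -> no
  pos 11: 'i' -> no
  pos 12: 'j' -> no
  pos 13: 'i' -> no
  pos 14: 'j' -> no
Total matches: 2

2


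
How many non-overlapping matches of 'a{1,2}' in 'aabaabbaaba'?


Pattern 'a{1,2}' matches between 1 and 2 consecutive a's (greedy).
String: 'aabaabbaaba'
Finding runs of a's and applying greedy matching:
  Run at pos 0: 'aa' (length 2)
  Run at pos 3: 'aa' (length 2)
  Run at pos 7: 'aa' (length 2)
  Run at pos 10: 'a' (length 1)
Matches: ['aa', 'aa', 'aa', 'a']
Count: 4

4


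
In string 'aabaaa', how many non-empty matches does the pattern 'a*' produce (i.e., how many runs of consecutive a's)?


Pattern 'a*' matches zero or more a's. We want non-empty runs of consecutive a's.
String: 'aabaaa'
Walking through the string to find runs of a's:
  Run 1: positions 0-1 -> 'aa'
  Run 2: positions 3-5 -> 'aaa'
Non-empty runs found: ['aa', 'aaa']
Count: 2

2


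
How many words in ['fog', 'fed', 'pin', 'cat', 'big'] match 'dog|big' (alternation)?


Alternation 'dog|big' matches either 'dog' or 'big'.
Checking each word:
  'fog' -> no
  'fed' -> no
  'pin' -> no
  'cat' -> no
  'big' -> MATCH
Matches: ['big']
Count: 1

1


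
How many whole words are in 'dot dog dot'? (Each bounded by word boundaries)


Word boundaries (\b) mark the start/end of each word.
Text: 'dot dog dot'
Splitting by whitespace:
  Word 1: 'dot'
  Word 2: 'dog'
  Word 3: 'dot'
Total whole words: 3

3


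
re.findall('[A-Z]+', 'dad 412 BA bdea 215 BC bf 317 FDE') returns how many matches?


Pattern '[A-Z]+' finds one or more uppercase letters.
Text: 'dad 412 BA bdea 215 BC bf 317 FDE'
Scanning for matches:
  Match 1: 'BA'
  Match 2: 'BC'
  Match 3: 'FDE'
Total matches: 3

3


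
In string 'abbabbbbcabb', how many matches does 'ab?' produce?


Pattern 'ab?' matches 'a' optionally followed by 'b'.
String: 'abbabbbbcabb'
Scanning left to right for 'a' then checking next char:
  Match 1: 'ab' (a followed by b)
  Match 2: 'ab' (a followed by b)
  Match 3: 'ab' (a followed by b)
Total matches: 3

3


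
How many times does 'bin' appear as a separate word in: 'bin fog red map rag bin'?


Scanning each word for exact match 'bin':
  Word 1: 'bin' -> MATCH
  Word 2: 'fog' -> no
  Word 3: 'red' -> no
  Word 4: 'map' -> no
  Word 5: 'rag' -> no
  Word 6: 'bin' -> MATCH
Total matches: 2

2


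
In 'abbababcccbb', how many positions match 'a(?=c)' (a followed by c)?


Lookahead 'a(?=c)' matches 'a' only when followed by 'c'.
String: 'abbababcccbb'
Checking each position where char is 'a':
  pos 0: 'a' -> no (next='b')
  pos 3: 'a' -> no (next='b')
  pos 5: 'a' -> no (next='b')
Matching positions: []
Count: 0

0


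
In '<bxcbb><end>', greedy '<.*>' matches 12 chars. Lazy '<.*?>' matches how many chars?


Greedy '<.*>' tries to match as MUCH as possible.
Lazy '<.*?>' tries to match as LITTLE as possible.

String: '<bxcbb><end>'
Greedy '<.*>' starts at first '<' and extends to the LAST '>': '<bxcbb><end>' (12 chars)
Lazy '<.*?>' starts at first '<' and stops at the FIRST '>': '<bxcbb>' (7 chars)

7


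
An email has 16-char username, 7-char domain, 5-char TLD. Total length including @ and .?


An email address has format: username@domain.tld
Username length: 16
'@' character: 1
Domain length: 7
'.' character: 1
TLD length: 5
Total = 16 + 1 + 7 + 1 + 5 = 30

30


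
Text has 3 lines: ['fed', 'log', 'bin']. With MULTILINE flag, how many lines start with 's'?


With MULTILINE flag, ^ matches the start of each line.
Lines: ['fed', 'log', 'bin']
Checking which lines start with 's':
  Line 1: 'fed' -> no
  Line 2: 'log' -> no
  Line 3: 'bin' -> no
Matching lines: []
Count: 0

0


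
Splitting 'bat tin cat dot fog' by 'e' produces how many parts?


Splitting by 'e' breaks the string at each occurrence of the separator.
Text: 'bat tin cat dot fog'
Parts after split:
  Part 1: 'bat tin cat dot fog'
Total parts: 1

1


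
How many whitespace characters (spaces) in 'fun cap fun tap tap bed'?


\s matches whitespace characters (spaces, tabs, etc.).
Text: 'fun cap fun tap tap bed'
This text has 6 words separated by spaces.
Number of spaces = number of words - 1 = 6 - 1 = 5

5


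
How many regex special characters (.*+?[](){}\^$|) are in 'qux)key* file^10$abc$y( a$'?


Regex special characters are: . * + ? [ ] ( ) { } \ ^ $ |
Scanning 'qux)key* file^10$abc$y( a$':
  pos 3: ')' -> SPECIAL
  pos 7: '*' -> SPECIAL
  pos 13: '^' -> SPECIAL
  pos 16: '$' -> SPECIAL
  pos 20: '$' -> SPECIAL
  pos 22: '(' -> SPECIAL
  pos 25: '$' -> SPECIAL
Special chars found: [')', '*', '^', '$', '$', '(', '$']
Total: 7

7


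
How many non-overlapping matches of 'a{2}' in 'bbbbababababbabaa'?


Pattern 'a{2}' matches exactly 2 consecutive a's (greedy, non-overlapping).
String: 'bbbbababababbabaa'
Scanning for runs of a's:
  Run at pos 4: 'a' (length 1) -> 0 match(es)
  Run at pos 6: 'a' (length 1) -> 0 match(es)
  Run at pos 8: 'a' (length 1) -> 0 match(es)
  Run at pos 10: 'a' (length 1) -> 0 match(es)
  Run at pos 13: 'a' (length 1) -> 0 match(es)
  Run at pos 15: 'aa' (length 2) -> 1 match(es)
Matches found: ['aa']
Total: 1

1


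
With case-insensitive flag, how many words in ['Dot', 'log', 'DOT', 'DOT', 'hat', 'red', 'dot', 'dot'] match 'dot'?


Case-insensitive matching: compare each word's lowercase form to 'dot'.
  'Dot' -> lower='dot' -> MATCH
  'log' -> lower='log' -> no
  'DOT' -> lower='dot' -> MATCH
  'DOT' -> lower='dot' -> MATCH
  'hat' -> lower='hat' -> no
  'red' -> lower='red' -> no
  'dot' -> lower='dot' -> MATCH
  'dot' -> lower='dot' -> MATCH
Matches: ['Dot', 'DOT', 'DOT', 'dot', 'dot']
Count: 5

5


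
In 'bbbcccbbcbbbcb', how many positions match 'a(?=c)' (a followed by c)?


Lookahead 'a(?=c)' matches 'a' only when followed by 'c'.
String: 'bbbcccbbcbbbcb'
Checking each position where char is 'a':
Matching positions: []
Count: 0

0


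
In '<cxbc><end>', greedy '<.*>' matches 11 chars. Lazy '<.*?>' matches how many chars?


Greedy '<.*>' tries to match as MUCH as possible.
Lazy '<.*?>' tries to match as LITTLE as possible.

String: '<cxbc><end>'
Greedy '<.*>' starts at first '<' and extends to the LAST '>': '<cxbc><end>' (11 chars)
Lazy '<.*?>' starts at first '<' and stops at the FIRST '>': '<cxbc>' (6 chars)

6


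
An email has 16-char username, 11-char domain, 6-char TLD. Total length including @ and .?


An email address has format: username@domain.tld
Username length: 16
'@' character: 1
Domain length: 11
'.' character: 1
TLD length: 6
Total = 16 + 1 + 11 + 1 + 6 = 35

35


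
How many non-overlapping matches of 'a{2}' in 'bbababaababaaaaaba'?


Pattern 'a{2}' matches exactly 2 consecutive a's (greedy, non-overlapping).
String: 'bbababaababaaaaaba'
Scanning for runs of a's:
  Run at pos 2: 'a' (length 1) -> 0 match(es)
  Run at pos 4: 'a' (length 1) -> 0 match(es)
  Run at pos 6: 'aa' (length 2) -> 1 match(es)
  Run at pos 9: 'a' (length 1) -> 0 match(es)
  Run at pos 11: 'aaaaa' (length 5) -> 2 match(es)
  Run at pos 17: 'a' (length 1) -> 0 match(es)
Matches found: ['aa', 'aa', 'aa']
Total: 3

3


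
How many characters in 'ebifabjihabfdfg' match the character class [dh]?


Character class [dh] matches any of: {d, h}
Scanning string 'ebifabjihabfdfg' character by character:
  pos 0: 'e' -> no
  pos 1: 'b' -> no
  pos 2: 'i' -> no
  pos 3: 'f' -> no
  pos 4: 'a' -> no
  pos 5: 'b' -> no
  pos 6: 'j' -> no
  pos 7: 'i' -> no
  pos 8: 'h' -> MATCH
  pos 9: 'a' -> no
  pos 10: 'b' -> no
  pos 11: 'f' -> no
  pos 12: 'd' -> MATCH
  pos 13: 'f' -> no
  pos 14: 'g' -> no
Total matches: 2

2


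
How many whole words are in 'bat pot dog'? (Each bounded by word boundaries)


Word boundaries (\b) mark the start/end of each word.
Text: 'bat pot dog'
Splitting by whitespace:
  Word 1: 'bat'
  Word 2: 'pot'
  Word 3: 'dog'
Total whole words: 3

3


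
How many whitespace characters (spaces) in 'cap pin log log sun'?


\s matches whitespace characters (spaces, tabs, etc.).
Text: 'cap pin log log sun'
This text has 5 words separated by spaces.
Number of spaces = number of words - 1 = 5 - 1 = 4

4


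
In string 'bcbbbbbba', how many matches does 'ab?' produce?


Pattern 'ab?' matches 'a' optionally followed by 'b'.
String: 'bcbbbbbba'
Scanning left to right for 'a' then checking next char:
  Match 1: 'a' (a not followed by b)
Total matches: 1

1


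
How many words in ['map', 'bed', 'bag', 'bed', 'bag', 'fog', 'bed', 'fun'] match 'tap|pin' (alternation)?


Alternation 'tap|pin' matches either 'tap' or 'pin'.
Checking each word:
  'map' -> no
  'bed' -> no
  'bag' -> no
  'bed' -> no
  'bag' -> no
  'fog' -> no
  'bed' -> no
  'fun' -> no
Matches: []
Count: 0

0


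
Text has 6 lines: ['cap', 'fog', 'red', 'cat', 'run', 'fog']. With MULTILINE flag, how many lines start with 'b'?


With MULTILINE flag, ^ matches the start of each line.
Lines: ['cap', 'fog', 'red', 'cat', 'run', 'fog']
Checking which lines start with 'b':
  Line 1: 'cap' -> no
  Line 2: 'fog' -> no
  Line 3: 'red' -> no
  Line 4: 'cat' -> no
  Line 5: 'run' -> no
  Line 6: 'fog' -> no
Matching lines: []
Count: 0

0


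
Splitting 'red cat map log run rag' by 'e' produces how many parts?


Splitting by 'e' breaks the string at each occurrence of the separator.
Text: 'red cat map log run rag'
Parts after split:
  Part 1: 'r'
  Part 2: 'd cat map log run rag'
Total parts: 2

2


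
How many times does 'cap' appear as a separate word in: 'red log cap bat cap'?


Scanning each word for exact match 'cap':
  Word 1: 'red' -> no
  Word 2: 'log' -> no
  Word 3: 'cap' -> MATCH
  Word 4: 'bat' -> no
  Word 5: 'cap' -> MATCH
Total matches: 2

2


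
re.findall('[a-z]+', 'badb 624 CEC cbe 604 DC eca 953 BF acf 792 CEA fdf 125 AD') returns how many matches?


Pattern '[a-z]+' finds one or more lowercase letters.
Text: 'badb 624 CEC cbe 604 DC eca 953 BF acf 792 CEA fdf 125 AD'
Scanning for matches:
  Match 1: 'badb'
  Match 2: 'cbe'
  Match 3: 'eca'
  Match 4: 'acf'
  Match 5: 'fdf'
Total matches: 5

5


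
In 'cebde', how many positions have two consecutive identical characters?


Looking for consecutive identical characters in 'cebde':
  pos 0-1: 'c' vs 'e' -> different
  pos 1-2: 'e' vs 'b' -> different
  pos 2-3: 'b' vs 'd' -> different
  pos 3-4: 'd' vs 'e' -> different
Consecutive identical pairs: []
Count: 0

0


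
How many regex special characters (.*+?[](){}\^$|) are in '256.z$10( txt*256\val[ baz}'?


Regex special characters are: . * + ? [ ] ( ) { } \ ^ $ |
Scanning '256.z$10( txt*256\val[ baz}':
  pos 3: '.' -> SPECIAL
  pos 5: '$' -> SPECIAL
  pos 8: '(' -> SPECIAL
  pos 13: '*' -> SPECIAL
  pos 17: '\' -> SPECIAL
  pos 21: '[' -> SPECIAL
  pos 26: '}' -> SPECIAL
Special chars found: ['.', '$', '(', '*', '\\', '[', '}']
Total: 7

7


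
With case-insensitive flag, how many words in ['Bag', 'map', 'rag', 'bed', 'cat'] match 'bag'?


Case-insensitive matching: compare each word's lowercase form to 'bag'.
  'Bag' -> lower='bag' -> MATCH
  'map' -> lower='map' -> no
  'rag' -> lower='rag' -> no
  'bed' -> lower='bed' -> no
  'cat' -> lower='cat' -> no
Matches: ['Bag']
Count: 1

1


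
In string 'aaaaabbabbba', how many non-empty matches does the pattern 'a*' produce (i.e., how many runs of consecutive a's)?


Pattern 'a*' matches zero or more a's. We want non-empty runs of consecutive a's.
String: 'aaaaabbabbba'
Walking through the string to find runs of a's:
  Run 1: positions 0-4 -> 'aaaaa'
  Run 2: positions 7-7 -> 'a'
  Run 3: positions 11-11 -> 'a'
Non-empty runs found: ['aaaaa', 'a', 'a']
Count: 3

3


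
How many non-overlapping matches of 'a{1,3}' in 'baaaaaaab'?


Pattern 'a{1,3}' matches between 1 and 3 consecutive a's (greedy).
String: 'baaaaaaab'
Finding runs of a's and applying greedy matching:
  Run at pos 1: 'aaaaaaa' (length 7)
Matches: ['aaa', 'aaa', 'a']
Count: 3

3


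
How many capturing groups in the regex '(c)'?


To count capturing groups, count each '(' that starts a group.
Pattern: '(c)'
Walking through the pattern:
  Position 0: '(' -> group #1
Total capturing groups: 1

1


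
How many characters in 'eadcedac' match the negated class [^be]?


Negated class [^be] matches any char NOT in {b, e}
Scanning 'eadcedac':
  pos 0: 'e' -> no (excluded)
  pos 1: 'a' -> MATCH
  pos 2: 'd' -> MATCH
  pos 3: 'c' -> MATCH
  pos 4: 'e' -> no (excluded)
  pos 5: 'd' -> MATCH
  pos 6: 'a' -> MATCH
  pos 7: 'c' -> MATCH
Total matches: 6

6


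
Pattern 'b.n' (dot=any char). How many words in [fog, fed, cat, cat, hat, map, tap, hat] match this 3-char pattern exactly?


Pattern 'b.n' means: starts with 'b', any single char, ends with 'n'.
Checking each word (must be exactly 3 chars):
  'fog' (len=3): no
  'fed' (len=3): no
  'cat' (len=3): no
  'cat' (len=3): no
  'hat' (len=3): no
  'map' (len=3): no
  'tap' (len=3): no
  'hat' (len=3): no
Matching words: []
Total: 0

0


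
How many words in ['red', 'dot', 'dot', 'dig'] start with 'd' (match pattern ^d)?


Pattern ^d anchors to start of word. Check which words begin with 'd':
  'red' -> no
  'dot' -> MATCH (starts with 'd')
  'dot' -> MATCH (starts with 'd')
  'dig' -> MATCH (starts with 'd')
Matching words: ['dot', 'dot', 'dig']
Count: 3

3


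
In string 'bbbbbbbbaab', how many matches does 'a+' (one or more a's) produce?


Pattern 'a+' matches one or more consecutive a's.
String: 'bbbbbbbbaab'
Scanning for runs of a:
  Match 1: 'aa' (length 2)
Total matches: 1

1


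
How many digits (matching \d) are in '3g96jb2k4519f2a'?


\d matches any digit 0-9.
Scanning '3g96jb2k4519f2a':
  pos 0: '3' -> DIGIT
  pos 2: '9' -> DIGIT
  pos 3: '6' -> DIGIT
  pos 6: '2' -> DIGIT
  pos 8: '4' -> DIGIT
  pos 9: '5' -> DIGIT
  pos 10: '1' -> DIGIT
  pos 11: '9' -> DIGIT
  pos 13: '2' -> DIGIT
Digits found: ['3', '9', '6', '2', '4', '5', '1', '9', '2']
Total: 9

9


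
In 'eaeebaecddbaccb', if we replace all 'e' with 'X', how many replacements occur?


re.sub('e', 'X', text) replaces every occurrence of 'e' with 'X'.
Text: 'eaeebaecddbaccb'
Scanning for 'e':
  pos 0: 'e' -> replacement #1
  pos 2: 'e' -> replacement #2
  pos 3: 'e' -> replacement #3
  pos 6: 'e' -> replacement #4
Total replacements: 4

4


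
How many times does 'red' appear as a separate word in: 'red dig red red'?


Scanning each word for exact match 'red':
  Word 1: 'red' -> MATCH
  Word 2: 'dig' -> no
  Word 3: 'red' -> MATCH
  Word 4: 'red' -> MATCH
Total matches: 3

3


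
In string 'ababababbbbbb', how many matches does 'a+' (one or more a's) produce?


Pattern 'a+' matches one or more consecutive a's.
String: 'ababababbbbbb'
Scanning for runs of a:
  Match 1: 'a' (length 1)
  Match 2: 'a' (length 1)
  Match 3: 'a' (length 1)
  Match 4: 'a' (length 1)
Total matches: 4

4


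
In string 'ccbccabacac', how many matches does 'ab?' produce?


Pattern 'ab?' matches 'a' optionally followed by 'b'.
String: 'ccbccabacac'
Scanning left to right for 'a' then checking next char:
  Match 1: 'ab' (a followed by b)
  Match 2: 'a' (a not followed by b)
  Match 3: 'a' (a not followed by b)
Total matches: 3

3


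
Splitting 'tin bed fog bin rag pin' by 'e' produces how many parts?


Splitting by 'e' breaks the string at each occurrence of the separator.
Text: 'tin bed fog bin rag pin'
Parts after split:
  Part 1: 'tin b'
  Part 2: 'd fog bin rag pin'
Total parts: 2

2


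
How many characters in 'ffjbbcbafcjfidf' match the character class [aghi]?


Character class [aghi] matches any of: {a, g, h, i}
Scanning string 'ffjbbcbafcjfidf' character by character:
  pos 0: 'f' -> no
  pos 1: 'f' -> no
  pos 2: 'j' -> no
  pos 3: 'b' -> no
  pos 4: 'b' -> no
  pos 5: 'c' -> no
  pos 6: 'b' -> no
  pos 7: 'a' -> MATCH
  pos 8: 'f' -> no
  pos 9: 'c' -> no
  pos 10: 'j' -> no
  pos 11: 'f' -> no
  pos 12: 'i' -> MATCH
  pos 13: 'd' -> no
  pos 14: 'f' -> no
Total matches: 2

2


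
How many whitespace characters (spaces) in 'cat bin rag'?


\s matches whitespace characters (spaces, tabs, etc.).
Text: 'cat bin rag'
This text has 3 words separated by spaces.
Number of spaces = number of words - 1 = 3 - 1 = 2

2


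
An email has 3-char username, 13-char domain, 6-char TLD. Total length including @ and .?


An email address has format: username@domain.tld
Username length: 3
'@' character: 1
Domain length: 13
'.' character: 1
TLD length: 6
Total = 3 + 1 + 13 + 1 + 6 = 24

24


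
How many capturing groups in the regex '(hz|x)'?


To count capturing groups, count each '(' that starts a group.
Pattern: '(hz|x)'
Walking through the pattern:
  Position 0: '(' -> group #1
Total capturing groups: 1

1


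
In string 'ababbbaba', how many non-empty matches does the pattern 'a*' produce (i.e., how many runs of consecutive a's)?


Pattern 'a*' matches zero or more a's. We want non-empty runs of consecutive a's.
String: 'ababbbaba'
Walking through the string to find runs of a's:
  Run 1: positions 0-0 -> 'a'
  Run 2: positions 2-2 -> 'a'
  Run 3: positions 6-6 -> 'a'
  Run 4: positions 8-8 -> 'a'
Non-empty runs found: ['a', 'a', 'a', 'a']
Count: 4

4


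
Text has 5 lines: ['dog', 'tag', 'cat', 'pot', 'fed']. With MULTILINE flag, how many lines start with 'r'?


With MULTILINE flag, ^ matches the start of each line.
Lines: ['dog', 'tag', 'cat', 'pot', 'fed']
Checking which lines start with 'r':
  Line 1: 'dog' -> no
  Line 2: 'tag' -> no
  Line 3: 'cat' -> no
  Line 4: 'pot' -> no
  Line 5: 'fed' -> no
Matching lines: []
Count: 0

0


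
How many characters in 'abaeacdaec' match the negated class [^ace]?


Negated class [^ace] matches any char NOT in {a, c, e}
Scanning 'abaeacdaec':
  pos 0: 'a' -> no (excluded)
  pos 1: 'b' -> MATCH
  pos 2: 'a' -> no (excluded)
  pos 3: 'e' -> no (excluded)
  pos 4: 'a' -> no (excluded)
  pos 5: 'c' -> no (excluded)
  pos 6: 'd' -> MATCH
  pos 7: 'a' -> no (excluded)
  pos 8: 'e' -> no (excluded)
  pos 9: 'c' -> no (excluded)
Total matches: 2

2


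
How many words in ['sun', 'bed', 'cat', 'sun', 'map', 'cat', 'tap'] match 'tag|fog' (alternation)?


Alternation 'tag|fog' matches either 'tag' or 'fog'.
Checking each word:
  'sun' -> no
  'bed' -> no
  'cat' -> no
  'sun' -> no
  'map' -> no
  'cat' -> no
  'tap' -> no
Matches: []
Count: 0

0


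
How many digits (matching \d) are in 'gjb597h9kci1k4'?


\d matches any digit 0-9.
Scanning 'gjb597h9kci1k4':
  pos 3: '5' -> DIGIT
  pos 4: '9' -> DIGIT
  pos 5: '7' -> DIGIT
  pos 7: '9' -> DIGIT
  pos 11: '1' -> DIGIT
  pos 13: '4' -> DIGIT
Digits found: ['5', '9', '7', '9', '1', '4']
Total: 6

6


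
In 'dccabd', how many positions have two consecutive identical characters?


Looking for consecutive identical characters in 'dccabd':
  pos 0-1: 'd' vs 'c' -> different
  pos 1-2: 'c' vs 'c' -> MATCH ('cc')
  pos 2-3: 'c' vs 'a' -> different
  pos 3-4: 'a' vs 'b' -> different
  pos 4-5: 'b' vs 'd' -> different
Consecutive identical pairs: ['cc']
Count: 1

1


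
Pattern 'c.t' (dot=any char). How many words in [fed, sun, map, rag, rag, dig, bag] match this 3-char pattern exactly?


Pattern 'c.t' means: starts with 'c', any single char, ends with 't'.
Checking each word (must be exactly 3 chars):
  'fed' (len=3): no
  'sun' (len=3): no
  'map' (len=3): no
  'rag' (len=3): no
  'rag' (len=3): no
  'dig' (len=3): no
  'bag' (len=3): no
Matching words: []
Total: 0

0


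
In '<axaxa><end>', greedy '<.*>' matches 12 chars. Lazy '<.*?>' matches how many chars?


Greedy '<.*>' tries to match as MUCH as possible.
Lazy '<.*?>' tries to match as LITTLE as possible.

String: '<axaxa><end>'
Greedy '<.*>' starts at first '<' and extends to the LAST '>': '<axaxa><end>' (12 chars)
Lazy '<.*?>' starts at first '<' and stops at the FIRST '>': '<axaxa>' (7 chars)

7


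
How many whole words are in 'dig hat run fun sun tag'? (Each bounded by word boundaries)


Word boundaries (\b) mark the start/end of each word.
Text: 'dig hat run fun sun tag'
Splitting by whitespace:
  Word 1: 'dig'
  Word 2: 'hat'
  Word 3: 'run'
  Word 4: 'fun'
  Word 5: 'sun'
  Word 6: 'tag'
Total whole words: 6

6


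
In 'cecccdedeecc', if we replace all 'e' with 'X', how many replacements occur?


re.sub('e', 'X', text) replaces every occurrence of 'e' with 'X'.
Text: 'cecccdedeecc'
Scanning for 'e':
  pos 1: 'e' -> replacement #1
  pos 6: 'e' -> replacement #2
  pos 8: 'e' -> replacement #3
  pos 9: 'e' -> replacement #4
Total replacements: 4

4


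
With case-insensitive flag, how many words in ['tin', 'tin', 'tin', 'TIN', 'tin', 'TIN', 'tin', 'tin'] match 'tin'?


Case-insensitive matching: compare each word's lowercase form to 'tin'.
  'tin' -> lower='tin' -> MATCH
  'tin' -> lower='tin' -> MATCH
  'tin' -> lower='tin' -> MATCH
  'TIN' -> lower='tin' -> MATCH
  'tin' -> lower='tin' -> MATCH
  'TIN' -> lower='tin' -> MATCH
  'tin' -> lower='tin' -> MATCH
  'tin' -> lower='tin' -> MATCH
Matches: ['tin', 'tin', 'tin', 'TIN', 'tin', 'TIN', 'tin', 'tin']
Count: 8

8


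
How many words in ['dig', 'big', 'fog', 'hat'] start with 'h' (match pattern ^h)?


Pattern ^h anchors to start of word. Check which words begin with 'h':
  'dig' -> no
  'big' -> no
  'fog' -> no
  'hat' -> MATCH (starts with 'h')
Matching words: ['hat']
Count: 1

1


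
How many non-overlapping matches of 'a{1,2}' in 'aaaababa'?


Pattern 'a{1,2}' matches between 1 and 2 consecutive a's (greedy).
String: 'aaaababa'
Finding runs of a's and applying greedy matching:
  Run at pos 0: 'aaaa' (length 4)
  Run at pos 5: 'a' (length 1)
  Run at pos 7: 'a' (length 1)
Matches: ['aa', 'aa', 'a', 'a']
Count: 4

4


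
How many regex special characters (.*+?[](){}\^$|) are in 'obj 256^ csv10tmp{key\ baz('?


Regex special characters are: . * + ? [ ] ( ) { } \ ^ $ |
Scanning 'obj 256^ csv10tmp{key\ baz(':
  pos 7: '^' -> SPECIAL
  pos 17: '{' -> SPECIAL
  pos 21: '\' -> SPECIAL
  pos 26: '(' -> SPECIAL
Special chars found: ['^', '{', '\\', '(']
Total: 4

4


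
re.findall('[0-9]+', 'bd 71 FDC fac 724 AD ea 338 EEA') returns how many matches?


Pattern '[0-9]+' finds one or more digits.
Text: 'bd 71 FDC fac 724 AD ea 338 EEA'
Scanning for matches:
  Match 1: '71'
  Match 2: '724'
  Match 3: '338'
Total matches: 3

3


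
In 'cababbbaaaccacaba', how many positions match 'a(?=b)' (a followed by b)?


Lookahead 'a(?=b)' matches 'a' only when followed by 'b'.
String: 'cababbbaaaccacaba'
Checking each position where char is 'a':
  pos 1: 'a' -> MATCH (next='b')
  pos 3: 'a' -> MATCH (next='b')
  pos 7: 'a' -> no (next='a')
  pos 8: 'a' -> no (next='a')
  pos 9: 'a' -> no (next='c')
  pos 12: 'a' -> no (next='c')
  pos 14: 'a' -> MATCH (next='b')
Matching positions: [1, 3, 14]
Count: 3

3


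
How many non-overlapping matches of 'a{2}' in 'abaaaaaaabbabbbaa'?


Pattern 'a{2}' matches exactly 2 consecutive a's (greedy, non-overlapping).
String: 'abaaaaaaabbabbbaa'
Scanning for runs of a's:
  Run at pos 0: 'a' (length 1) -> 0 match(es)
  Run at pos 2: 'aaaaaaa' (length 7) -> 3 match(es)
  Run at pos 11: 'a' (length 1) -> 0 match(es)
  Run at pos 15: 'aa' (length 2) -> 1 match(es)
Matches found: ['aa', 'aa', 'aa', 'aa']
Total: 4

4


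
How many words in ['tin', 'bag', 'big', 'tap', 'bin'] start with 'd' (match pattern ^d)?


Pattern ^d anchors to start of word. Check which words begin with 'd':
  'tin' -> no
  'bag' -> no
  'big' -> no
  'tap' -> no
  'bin' -> no
Matching words: []
Count: 0

0


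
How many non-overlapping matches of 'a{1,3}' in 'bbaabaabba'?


Pattern 'a{1,3}' matches between 1 and 3 consecutive a's (greedy).
String: 'bbaabaabba'
Finding runs of a's and applying greedy matching:
  Run at pos 2: 'aa' (length 2)
  Run at pos 5: 'aa' (length 2)
  Run at pos 9: 'a' (length 1)
Matches: ['aa', 'aa', 'a']
Count: 3

3


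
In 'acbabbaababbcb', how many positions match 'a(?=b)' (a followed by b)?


Lookahead 'a(?=b)' matches 'a' only when followed by 'b'.
String: 'acbabbaababbcb'
Checking each position where char is 'a':
  pos 0: 'a' -> no (next='c')
  pos 3: 'a' -> MATCH (next='b')
  pos 6: 'a' -> no (next='a')
  pos 7: 'a' -> MATCH (next='b')
  pos 9: 'a' -> MATCH (next='b')
Matching positions: [3, 7, 9]
Count: 3

3


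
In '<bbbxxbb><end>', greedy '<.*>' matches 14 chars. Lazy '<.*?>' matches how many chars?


Greedy '<.*>' tries to match as MUCH as possible.
Lazy '<.*?>' tries to match as LITTLE as possible.

String: '<bbbxxbb><end>'
Greedy '<.*>' starts at first '<' and extends to the LAST '>': '<bbbxxbb><end>' (14 chars)
Lazy '<.*?>' starts at first '<' and stops at the FIRST '>': '<bbbxxbb>' (9 chars)

9


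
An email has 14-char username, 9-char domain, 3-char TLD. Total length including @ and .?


An email address has format: username@domain.tld
Username length: 14
'@' character: 1
Domain length: 9
'.' character: 1
TLD length: 3
Total = 14 + 1 + 9 + 1 + 3 = 28

28


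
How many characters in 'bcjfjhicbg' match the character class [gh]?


Character class [gh] matches any of: {g, h}
Scanning string 'bcjfjhicbg' character by character:
  pos 0: 'b' -> no
  pos 1: 'c' -> no
  pos 2: 'j' -> no
  pos 3: 'f' -> no
  pos 4: 'j' -> no
  pos 5: 'h' -> MATCH
  pos 6: 'i' -> no
  pos 7: 'c' -> no
  pos 8: 'b' -> no
  pos 9: 'g' -> MATCH
Total matches: 2

2


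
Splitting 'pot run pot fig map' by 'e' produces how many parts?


Splitting by 'e' breaks the string at each occurrence of the separator.
Text: 'pot run pot fig map'
Parts after split:
  Part 1: 'pot run pot fig map'
Total parts: 1

1


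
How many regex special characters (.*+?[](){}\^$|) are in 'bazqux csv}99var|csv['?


Regex special characters are: . * + ? [ ] ( ) { } \ ^ $ |
Scanning 'bazqux csv}99var|csv[':
  pos 10: '}' -> SPECIAL
  pos 16: '|' -> SPECIAL
  pos 20: '[' -> SPECIAL
Special chars found: ['}', '|', '[']
Total: 3

3


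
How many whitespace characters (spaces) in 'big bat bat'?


\s matches whitespace characters (spaces, tabs, etc.).
Text: 'big bat bat'
This text has 3 words separated by spaces.
Number of spaces = number of words - 1 = 3 - 1 = 2

2


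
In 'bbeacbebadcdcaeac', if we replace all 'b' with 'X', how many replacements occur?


re.sub('b', 'X', text) replaces every occurrence of 'b' with 'X'.
Text: 'bbeacbebadcdcaeac'
Scanning for 'b':
  pos 0: 'b' -> replacement #1
  pos 1: 'b' -> replacement #2
  pos 5: 'b' -> replacement #3
  pos 7: 'b' -> replacement #4
Total replacements: 4

4


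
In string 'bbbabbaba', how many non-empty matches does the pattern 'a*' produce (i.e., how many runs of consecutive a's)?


Pattern 'a*' matches zero or more a's. We want non-empty runs of consecutive a's.
String: 'bbbabbaba'
Walking through the string to find runs of a's:
  Run 1: positions 3-3 -> 'a'
  Run 2: positions 6-6 -> 'a'
  Run 3: positions 8-8 -> 'a'
Non-empty runs found: ['a', 'a', 'a']
Count: 3

3


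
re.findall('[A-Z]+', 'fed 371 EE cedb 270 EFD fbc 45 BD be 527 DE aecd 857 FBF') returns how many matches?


Pattern '[A-Z]+' finds one or more uppercase letters.
Text: 'fed 371 EE cedb 270 EFD fbc 45 BD be 527 DE aecd 857 FBF'
Scanning for matches:
  Match 1: 'EE'
  Match 2: 'EFD'
  Match 3: 'BD'
  Match 4: 'DE'
  Match 5: 'FBF'
Total matches: 5

5


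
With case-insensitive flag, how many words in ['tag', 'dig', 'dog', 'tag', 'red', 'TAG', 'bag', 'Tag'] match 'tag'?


Case-insensitive matching: compare each word's lowercase form to 'tag'.
  'tag' -> lower='tag' -> MATCH
  'dig' -> lower='dig' -> no
  'dog' -> lower='dog' -> no
  'tag' -> lower='tag' -> MATCH
  'red' -> lower='red' -> no
  'TAG' -> lower='tag' -> MATCH
  'bag' -> lower='bag' -> no
  'Tag' -> lower='tag' -> MATCH
Matches: ['tag', 'tag', 'TAG', 'Tag']
Count: 4

4


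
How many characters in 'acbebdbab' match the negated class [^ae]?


Negated class [^ae] matches any char NOT in {a, e}
Scanning 'acbebdbab':
  pos 0: 'a' -> no (excluded)
  pos 1: 'c' -> MATCH
  pos 2: 'b' -> MATCH
  pos 3: 'e' -> no (excluded)
  pos 4: 'b' -> MATCH
  pos 5: 'd' -> MATCH
  pos 6: 'b' -> MATCH
  pos 7: 'a' -> no (excluded)
  pos 8: 'b' -> MATCH
Total matches: 6

6


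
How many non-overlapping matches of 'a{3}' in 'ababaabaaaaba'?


Pattern 'a{3}' matches exactly 3 consecutive a's (greedy, non-overlapping).
String: 'ababaabaaaaba'
Scanning for runs of a's:
  Run at pos 0: 'a' (length 1) -> 0 match(es)
  Run at pos 2: 'a' (length 1) -> 0 match(es)
  Run at pos 4: 'aa' (length 2) -> 0 match(es)
  Run at pos 7: 'aaaa' (length 4) -> 1 match(es)
  Run at pos 12: 'a' (length 1) -> 0 match(es)
Matches found: ['aaa']
Total: 1

1


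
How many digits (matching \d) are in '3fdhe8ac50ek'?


\d matches any digit 0-9.
Scanning '3fdhe8ac50ek':
  pos 0: '3' -> DIGIT
  pos 5: '8' -> DIGIT
  pos 8: '5' -> DIGIT
  pos 9: '0' -> DIGIT
Digits found: ['3', '8', '5', '0']
Total: 4

4


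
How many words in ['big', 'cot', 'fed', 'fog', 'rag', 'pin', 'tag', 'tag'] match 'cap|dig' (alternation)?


Alternation 'cap|dig' matches either 'cap' or 'dig'.
Checking each word:
  'big' -> no
  'cot' -> no
  'fed' -> no
  'fog' -> no
  'rag' -> no
  'pin' -> no
  'tag' -> no
  'tag' -> no
Matches: []
Count: 0

0


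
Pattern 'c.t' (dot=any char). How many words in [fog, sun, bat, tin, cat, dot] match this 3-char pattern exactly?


Pattern 'c.t' means: starts with 'c', any single char, ends with 't'.
Checking each word (must be exactly 3 chars):
  'fog' (len=3): no
  'sun' (len=3): no
  'bat' (len=3): no
  'tin' (len=3): no
  'cat' (len=3): MATCH
  'dot' (len=3): no
Matching words: ['cat']
Total: 1

1


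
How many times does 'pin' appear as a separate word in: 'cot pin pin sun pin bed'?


Scanning each word for exact match 'pin':
  Word 1: 'cot' -> no
  Word 2: 'pin' -> MATCH
  Word 3: 'pin' -> MATCH
  Word 4: 'sun' -> no
  Word 5: 'pin' -> MATCH
  Word 6: 'bed' -> no
Total matches: 3

3


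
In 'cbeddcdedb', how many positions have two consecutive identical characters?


Looking for consecutive identical characters in 'cbeddcdedb':
  pos 0-1: 'c' vs 'b' -> different
  pos 1-2: 'b' vs 'e' -> different
  pos 2-3: 'e' vs 'd' -> different
  pos 3-4: 'd' vs 'd' -> MATCH ('dd')
  pos 4-5: 'd' vs 'c' -> different
  pos 5-6: 'c' vs 'd' -> different
  pos 6-7: 'd' vs 'e' -> different
  pos 7-8: 'e' vs 'd' -> different
  pos 8-9: 'd' vs 'b' -> different
Consecutive identical pairs: ['dd']
Count: 1

1


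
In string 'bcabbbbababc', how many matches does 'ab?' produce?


Pattern 'ab?' matches 'a' optionally followed by 'b'.
String: 'bcabbbbababc'
Scanning left to right for 'a' then checking next char:
  Match 1: 'ab' (a followed by b)
  Match 2: 'ab' (a followed by b)
  Match 3: 'ab' (a followed by b)
Total matches: 3

3


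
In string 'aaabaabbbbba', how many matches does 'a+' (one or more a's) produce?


Pattern 'a+' matches one or more consecutive a's.
String: 'aaabaabbbbba'
Scanning for runs of a:
  Match 1: 'aaa' (length 3)
  Match 2: 'aa' (length 2)
  Match 3: 'a' (length 1)
Total matches: 3

3


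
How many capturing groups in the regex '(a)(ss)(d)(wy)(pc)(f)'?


To count capturing groups, count each '(' that starts a group.
Pattern: '(a)(ss)(d)(wy)(pc)(f)'
Walking through the pattern:
  Position 0: '(' -> group #1
  Position 3: '(' -> group #2
  Position 7: '(' -> group #3
  Position 10: '(' -> group #4
  Position 14: '(' -> group #5
  Position 18: '(' -> group #6
Total capturing groups: 6

6


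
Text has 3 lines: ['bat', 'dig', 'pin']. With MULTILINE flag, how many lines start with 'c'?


With MULTILINE flag, ^ matches the start of each line.
Lines: ['bat', 'dig', 'pin']
Checking which lines start with 'c':
  Line 1: 'bat' -> no
  Line 2: 'dig' -> no
  Line 3: 'pin' -> no
Matching lines: []
Count: 0

0


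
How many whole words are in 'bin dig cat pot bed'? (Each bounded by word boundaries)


Word boundaries (\b) mark the start/end of each word.
Text: 'bin dig cat pot bed'
Splitting by whitespace:
  Word 1: 'bin'
  Word 2: 'dig'
  Word 3: 'cat'
  Word 4: 'pot'
  Word 5: 'bed'
Total whole words: 5

5


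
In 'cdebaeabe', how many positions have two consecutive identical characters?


Looking for consecutive identical characters in 'cdebaeabe':
  pos 0-1: 'c' vs 'd' -> different
  pos 1-2: 'd' vs 'e' -> different
  pos 2-3: 'e' vs 'b' -> different
  pos 3-4: 'b' vs 'a' -> different
  pos 4-5: 'a' vs 'e' -> different
  pos 5-6: 'e' vs 'a' -> different
  pos 6-7: 'a' vs 'b' -> different
  pos 7-8: 'b' vs 'e' -> different
Consecutive identical pairs: []
Count: 0

0


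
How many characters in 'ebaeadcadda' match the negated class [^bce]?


Negated class [^bce] matches any char NOT in {b, c, e}
Scanning 'ebaeadcadda':
  pos 0: 'e' -> no (excluded)
  pos 1: 'b' -> no (excluded)
  pos 2: 'a' -> MATCH
  pos 3: 'e' -> no (excluded)
  pos 4: 'a' -> MATCH
  pos 5: 'd' -> MATCH
  pos 6: 'c' -> no (excluded)
  pos 7: 'a' -> MATCH
  pos 8: 'd' -> MATCH
  pos 9: 'd' -> MATCH
  pos 10: 'a' -> MATCH
Total matches: 7

7


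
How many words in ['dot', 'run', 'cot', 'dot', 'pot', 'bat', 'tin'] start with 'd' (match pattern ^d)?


Pattern ^d anchors to start of word. Check which words begin with 'd':
  'dot' -> MATCH (starts with 'd')
  'run' -> no
  'cot' -> no
  'dot' -> MATCH (starts with 'd')
  'pot' -> no
  'bat' -> no
  'tin' -> no
Matching words: ['dot', 'dot']
Count: 2

2


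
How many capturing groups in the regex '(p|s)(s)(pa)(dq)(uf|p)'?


To count capturing groups, count each '(' that starts a group.
Pattern: '(p|s)(s)(pa)(dq)(uf|p)'
Walking through the pattern:
  Position 0: '(' -> group #1
  Position 5: '(' -> group #2
  Position 8: '(' -> group #3
  Position 12: '(' -> group #4
  Position 16: '(' -> group #5
Total capturing groups: 5

5


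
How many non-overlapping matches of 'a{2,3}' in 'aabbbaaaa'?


Pattern 'a{2,3}' matches between 2 and 3 consecutive a's (greedy).
String: 'aabbbaaaa'
Finding runs of a's and applying greedy matching:
  Run at pos 0: 'aa' (length 2)
  Run at pos 5: 'aaaa' (length 4)
Matches: ['aa', 'aaa']
Count: 2

2


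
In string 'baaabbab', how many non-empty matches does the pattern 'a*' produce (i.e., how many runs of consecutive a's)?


Pattern 'a*' matches zero or more a's. We want non-empty runs of consecutive a's.
String: 'baaabbab'
Walking through the string to find runs of a's:
  Run 1: positions 1-3 -> 'aaa'
  Run 2: positions 6-6 -> 'a'
Non-empty runs found: ['aaa', 'a']
Count: 2

2


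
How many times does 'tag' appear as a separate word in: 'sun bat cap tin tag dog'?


Scanning each word for exact match 'tag':
  Word 1: 'sun' -> no
  Word 2: 'bat' -> no
  Word 3: 'cap' -> no
  Word 4: 'tin' -> no
  Word 5: 'tag' -> MATCH
  Word 6: 'dog' -> no
Total matches: 1

1


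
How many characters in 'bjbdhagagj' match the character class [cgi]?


Character class [cgi] matches any of: {c, g, i}
Scanning string 'bjbdhagagj' character by character:
  pos 0: 'b' -> no
  pos 1: 'j' -> no
  pos 2: 'b' -> no
  pos 3: 'd' -> no
  pos 4: 'h' -> no
  pos 5: 'a' -> no
  pos 6: 'g' -> MATCH
  pos 7: 'a' -> no
  pos 8: 'g' -> MATCH
  pos 9: 'j' -> no
Total matches: 2

2


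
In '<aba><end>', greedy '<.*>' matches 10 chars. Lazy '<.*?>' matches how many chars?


Greedy '<.*>' tries to match as MUCH as possible.
Lazy '<.*?>' tries to match as LITTLE as possible.

String: '<aba><end>'
Greedy '<.*>' starts at first '<' and extends to the LAST '>': '<aba><end>' (10 chars)
Lazy '<.*?>' starts at first '<' and stops at the FIRST '>': '<aba>' (5 chars)

5


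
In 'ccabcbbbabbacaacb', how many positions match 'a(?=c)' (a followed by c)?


Lookahead 'a(?=c)' matches 'a' only when followed by 'c'.
String: 'ccabcbbbabbacaacb'
Checking each position where char is 'a':
  pos 2: 'a' -> no (next='b')
  pos 8: 'a' -> no (next='b')
  pos 11: 'a' -> MATCH (next='c')
  pos 13: 'a' -> no (next='a')
  pos 14: 'a' -> MATCH (next='c')
Matching positions: [11, 14]
Count: 2

2
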